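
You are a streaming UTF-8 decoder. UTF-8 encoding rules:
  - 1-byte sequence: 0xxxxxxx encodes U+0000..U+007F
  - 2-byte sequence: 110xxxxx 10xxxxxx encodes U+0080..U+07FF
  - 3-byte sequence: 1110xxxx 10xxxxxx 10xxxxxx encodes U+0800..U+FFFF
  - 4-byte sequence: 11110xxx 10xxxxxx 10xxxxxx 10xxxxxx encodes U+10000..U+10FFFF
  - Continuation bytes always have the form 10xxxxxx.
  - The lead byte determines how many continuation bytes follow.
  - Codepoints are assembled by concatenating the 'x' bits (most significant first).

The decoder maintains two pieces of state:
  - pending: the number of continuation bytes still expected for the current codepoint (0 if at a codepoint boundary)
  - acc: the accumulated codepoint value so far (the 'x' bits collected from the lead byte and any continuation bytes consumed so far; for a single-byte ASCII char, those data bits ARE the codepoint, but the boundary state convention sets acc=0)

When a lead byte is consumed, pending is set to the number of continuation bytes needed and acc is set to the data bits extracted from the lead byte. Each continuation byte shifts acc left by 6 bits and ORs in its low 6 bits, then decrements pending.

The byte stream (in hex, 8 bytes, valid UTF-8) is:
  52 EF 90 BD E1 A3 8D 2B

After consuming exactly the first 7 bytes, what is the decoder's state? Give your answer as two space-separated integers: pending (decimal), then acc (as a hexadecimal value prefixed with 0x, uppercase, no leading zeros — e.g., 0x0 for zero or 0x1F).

Answer: 0 0x18CD

Derivation:
Byte[0]=52: 1-byte. pending=0, acc=0x0
Byte[1]=EF: 3-byte lead. pending=2, acc=0xF
Byte[2]=90: continuation. acc=(acc<<6)|0x10=0x3D0, pending=1
Byte[3]=BD: continuation. acc=(acc<<6)|0x3D=0xF43D, pending=0
Byte[4]=E1: 3-byte lead. pending=2, acc=0x1
Byte[5]=A3: continuation. acc=(acc<<6)|0x23=0x63, pending=1
Byte[6]=8D: continuation. acc=(acc<<6)|0x0D=0x18CD, pending=0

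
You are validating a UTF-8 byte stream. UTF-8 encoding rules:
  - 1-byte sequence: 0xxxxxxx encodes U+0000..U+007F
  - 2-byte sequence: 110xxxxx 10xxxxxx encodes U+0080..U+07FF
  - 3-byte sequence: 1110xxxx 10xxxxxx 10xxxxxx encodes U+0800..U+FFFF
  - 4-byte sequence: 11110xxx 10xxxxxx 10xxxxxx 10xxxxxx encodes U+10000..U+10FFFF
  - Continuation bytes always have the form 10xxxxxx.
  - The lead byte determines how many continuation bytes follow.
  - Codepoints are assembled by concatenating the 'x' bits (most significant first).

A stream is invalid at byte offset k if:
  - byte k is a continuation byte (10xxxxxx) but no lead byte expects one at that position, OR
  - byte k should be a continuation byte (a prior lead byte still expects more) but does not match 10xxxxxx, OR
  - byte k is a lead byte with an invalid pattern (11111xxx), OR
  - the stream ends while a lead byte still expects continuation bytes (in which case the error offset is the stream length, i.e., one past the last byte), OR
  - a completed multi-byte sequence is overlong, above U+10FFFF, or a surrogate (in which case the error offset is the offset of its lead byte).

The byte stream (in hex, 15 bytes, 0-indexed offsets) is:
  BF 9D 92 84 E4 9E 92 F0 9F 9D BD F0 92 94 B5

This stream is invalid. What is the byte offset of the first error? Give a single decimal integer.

Byte[0]=BF: INVALID lead byte (not 0xxx/110x/1110/11110)

Answer: 0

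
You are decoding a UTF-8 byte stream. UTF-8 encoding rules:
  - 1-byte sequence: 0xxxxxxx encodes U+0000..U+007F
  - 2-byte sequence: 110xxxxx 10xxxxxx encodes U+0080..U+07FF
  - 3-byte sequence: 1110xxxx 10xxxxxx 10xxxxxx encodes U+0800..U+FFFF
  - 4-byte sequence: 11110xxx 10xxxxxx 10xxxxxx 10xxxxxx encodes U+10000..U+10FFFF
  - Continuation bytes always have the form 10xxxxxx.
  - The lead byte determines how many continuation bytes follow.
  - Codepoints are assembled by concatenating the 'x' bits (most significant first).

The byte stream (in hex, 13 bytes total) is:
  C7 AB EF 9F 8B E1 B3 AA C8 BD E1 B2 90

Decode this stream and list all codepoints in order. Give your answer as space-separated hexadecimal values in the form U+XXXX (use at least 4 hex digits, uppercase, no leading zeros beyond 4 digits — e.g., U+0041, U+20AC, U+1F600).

Answer: U+01EB U+F7CB U+1CEA U+023D U+1C90

Derivation:
Byte[0]=C7: 2-byte lead, need 1 cont bytes. acc=0x7
Byte[1]=AB: continuation. acc=(acc<<6)|0x2B=0x1EB
Completed: cp=U+01EB (starts at byte 0)
Byte[2]=EF: 3-byte lead, need 2 cont bytes. acc=0xF
Byte[3]=9F: continuation. acc=(acc<<6)|0x1F=0x3DF
Byte[4]=8B: continuation. acc=(acc<<6)|0x0B=0xF7CB
Completed: cp=U+F7CB (starts at byte 2)
Byte[5]=E1: 3-byte lead, need 2 cont bytes. acc=0x1
Byte[6]=B3: continuation. acc=(acc<<6)|0x33=0x73
Byte[7]=AA: continuation. acc=(acc<<6)|0x2A=0x1CEA
Completed: cp=U+1CEA (starts at byte 5)
Byte[8]=C8: 2-byte lead, need 1 cont bytes. acc=0x8
Byte[9]=BD: continuation. acc=(acc<<6)|0x3D=0x23D
Completed: cp=U+023D (starts at byte 8)
Byte[10]=E1: 3-byte lead, need 2 cont bytes. acc=0x1
Byte[11]=B2: continuation. acc=(acc<<6)|0x32=0x72
Byte[12]=90: continuation. acc=(acc<<6)|0x10=0x1C90
Completed: cp=U+1C90 (starts at byte 10)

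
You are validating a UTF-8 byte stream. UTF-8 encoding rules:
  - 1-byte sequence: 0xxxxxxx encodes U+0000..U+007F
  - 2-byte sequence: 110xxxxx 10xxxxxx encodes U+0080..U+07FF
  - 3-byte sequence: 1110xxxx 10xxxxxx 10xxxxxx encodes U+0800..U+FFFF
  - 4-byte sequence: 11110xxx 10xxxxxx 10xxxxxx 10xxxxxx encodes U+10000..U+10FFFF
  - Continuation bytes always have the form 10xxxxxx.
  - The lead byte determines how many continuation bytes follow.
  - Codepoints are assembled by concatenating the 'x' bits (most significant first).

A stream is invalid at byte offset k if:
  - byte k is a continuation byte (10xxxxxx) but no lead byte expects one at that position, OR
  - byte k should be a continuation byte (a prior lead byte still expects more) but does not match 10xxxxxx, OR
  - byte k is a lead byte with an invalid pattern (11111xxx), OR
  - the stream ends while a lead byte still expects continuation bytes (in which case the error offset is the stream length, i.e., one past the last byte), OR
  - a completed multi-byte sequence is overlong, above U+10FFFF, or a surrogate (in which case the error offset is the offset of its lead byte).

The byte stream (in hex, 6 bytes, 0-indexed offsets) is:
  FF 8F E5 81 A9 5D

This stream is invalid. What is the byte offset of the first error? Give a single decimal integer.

Answer: 0

Derivation:
Byte[0]=FF: INVALID lead byte (not 0xxx/110x/1110/11110)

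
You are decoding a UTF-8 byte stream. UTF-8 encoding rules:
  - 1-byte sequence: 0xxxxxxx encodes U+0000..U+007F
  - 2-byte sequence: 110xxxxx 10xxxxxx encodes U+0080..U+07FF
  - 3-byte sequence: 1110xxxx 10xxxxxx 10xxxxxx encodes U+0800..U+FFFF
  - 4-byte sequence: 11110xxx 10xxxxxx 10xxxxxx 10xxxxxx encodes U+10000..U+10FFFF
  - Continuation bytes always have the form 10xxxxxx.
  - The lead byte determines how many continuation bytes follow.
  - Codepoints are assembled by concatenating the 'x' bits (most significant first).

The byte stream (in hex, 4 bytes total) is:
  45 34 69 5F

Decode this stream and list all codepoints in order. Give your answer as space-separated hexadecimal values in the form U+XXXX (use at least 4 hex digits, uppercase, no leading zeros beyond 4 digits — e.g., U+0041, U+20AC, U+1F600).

Answer: U+0045 U+0034 U+0069 U+005F

Derivation:
Byte[0]=45: 1-byte ASCII. cp=U+0045
Byte[1]=34: 1-byte ASCII. cp=U+0034
Byte[2]=69: 1-byte ASCII. cp=U+0069
Byte[3]=5F: 1-byte ASCII. cp=U+005F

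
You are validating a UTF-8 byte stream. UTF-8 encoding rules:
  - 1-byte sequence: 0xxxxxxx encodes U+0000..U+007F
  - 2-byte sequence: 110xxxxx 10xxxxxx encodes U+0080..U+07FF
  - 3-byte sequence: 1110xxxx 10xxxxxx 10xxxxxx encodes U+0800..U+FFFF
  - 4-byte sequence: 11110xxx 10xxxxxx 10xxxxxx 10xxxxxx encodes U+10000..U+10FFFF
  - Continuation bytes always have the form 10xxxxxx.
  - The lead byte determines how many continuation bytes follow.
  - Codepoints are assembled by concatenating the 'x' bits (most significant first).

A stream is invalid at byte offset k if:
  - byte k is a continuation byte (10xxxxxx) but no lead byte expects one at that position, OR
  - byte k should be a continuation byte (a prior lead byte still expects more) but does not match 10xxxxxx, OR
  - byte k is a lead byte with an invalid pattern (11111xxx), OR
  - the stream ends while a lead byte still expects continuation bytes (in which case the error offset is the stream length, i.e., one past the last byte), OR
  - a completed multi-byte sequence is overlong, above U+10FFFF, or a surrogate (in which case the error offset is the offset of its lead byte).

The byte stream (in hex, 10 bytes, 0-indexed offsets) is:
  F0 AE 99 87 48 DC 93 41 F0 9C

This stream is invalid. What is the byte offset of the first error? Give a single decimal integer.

Byte[0]=F0: 4-byte lead, need 3 cont bytes. acc=0x0
Byte[1]=AE: continuation. acc=(acc<<6)|0x2E=0x2E
Byte[2]=99: continuation. acc=(acc<<6)|0x19=0xB99
Byte[3]=87: continuation. acc=(acc<<6)|0x07=0x2E647
Completed: cp=U+2E647 (starts at byte 0)
Byte[4]=48: 1-byte ASCII. cp=U+0048
Byte[5]=DC: 2-byte lead, need 1 cont bytes. acc=0x1C
Byte[6]=93: continuation. acc=(acc<<6)|0x13=0x713
Completed: cp=U+0713 (starts at byte 5)
Byte[7]=41: 1-byte ASCII. cp=U+0041
Byte[8]=F0: 4-byte lead, need 3 cont bytes. acc=0x0
Byte[9]=9C: continuation. acc=(acc<<6)|0x1C=0x1C
Byte[10]: stream ended, expected continuation. INVALID

Answer: 10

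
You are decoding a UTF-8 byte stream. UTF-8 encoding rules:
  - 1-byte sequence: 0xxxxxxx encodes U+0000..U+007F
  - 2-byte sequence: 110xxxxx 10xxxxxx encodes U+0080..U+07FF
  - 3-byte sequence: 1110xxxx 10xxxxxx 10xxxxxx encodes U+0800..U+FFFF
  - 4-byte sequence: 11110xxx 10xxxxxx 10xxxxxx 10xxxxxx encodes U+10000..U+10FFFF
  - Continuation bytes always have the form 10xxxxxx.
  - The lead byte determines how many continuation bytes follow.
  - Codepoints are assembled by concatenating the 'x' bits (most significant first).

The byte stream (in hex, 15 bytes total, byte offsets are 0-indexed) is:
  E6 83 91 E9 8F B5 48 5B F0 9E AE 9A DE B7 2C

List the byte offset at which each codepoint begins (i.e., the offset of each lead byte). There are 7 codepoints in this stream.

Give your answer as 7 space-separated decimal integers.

Answer: 0 3 6 7 8 12 14

Derivation:
Byte[0]=E6: 3-byte lead, need 2 cont bytes. acc=0x6
Byte[1]=83: continuation. acc=(acc<<6)|0x03=0x183
Byte[2]=91: continuation. acc=(acc<<6)|0x11=0x60D1
Completed: cp=U+60D1 (starts at byte 0)
Byte[3]=E9: 3-byte lead, need 2 cont bytes. acc=0x9
Byte[4]=8F: continuation. acc=(acc<<6)|0x0F=0x24F
Byte[5]=B5: continuation. acc=(acc<<6)|0x35=0x93F5
Completed: cp=U+93F5 (starts at byte 3)
Byte[6]=48: 1-byte ASCII. cp=U+0048
Byte[7]=5B: 1-byte ASCII. cp=U+005B
Byte[8]=F0: 4-byte lead, need 3 cont bytes. acc=0x0
Byte[9]=9E: continuation. acc=(acc<<6)|0x1E=0x1E
Byte[10]=AE: continuation. acc=(acc<<6)|0x2E=0x7AE
Byte[11]=9A: continuation. acc=(acc<<6)|0x1A=0x1EB9A
Completed: cp=U+1EB9A (starts at byte 8)
Byte[12]=DE: 2-byte lead, need 1 cont bytes. acc=0x1E
Byte[13]=B7: continuation. acc=(acc<<6)|0x37=0x7B7
Completed: cp=U+07B7 (starts at byte 12)
Byte[14]=2C: 1-byte ASCII. cp=U+002C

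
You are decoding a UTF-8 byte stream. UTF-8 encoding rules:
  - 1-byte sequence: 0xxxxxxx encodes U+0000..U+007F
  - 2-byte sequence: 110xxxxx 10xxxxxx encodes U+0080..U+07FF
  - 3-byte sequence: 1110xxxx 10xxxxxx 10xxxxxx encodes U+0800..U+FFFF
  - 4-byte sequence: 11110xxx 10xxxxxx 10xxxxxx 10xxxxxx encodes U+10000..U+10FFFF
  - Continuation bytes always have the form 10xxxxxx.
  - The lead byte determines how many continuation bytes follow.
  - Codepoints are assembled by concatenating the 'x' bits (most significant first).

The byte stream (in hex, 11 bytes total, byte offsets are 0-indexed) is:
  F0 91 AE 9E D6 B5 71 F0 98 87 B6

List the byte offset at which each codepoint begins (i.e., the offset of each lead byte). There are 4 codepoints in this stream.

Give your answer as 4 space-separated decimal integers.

Byte[0]=F0: 4-byte lead, need 3 cont bytes. acc=0x0
Byte[1]=91: continuation. acc=(acc<<6)|0x11=0x11
Byte[2]=AE: continuation. acc=(acc<<6)|0x2E=0x46E
Byte[3]=9E: continuation. acc=(acc<<6)|0x1E=0x11B9E
Completed: cp=U+11B9E (starts at byte 0)
Byte[4]=D6: 2-byte lead, need 1 cont bytes. acc=0x16
Byte[5]=B5: continuation. acc=(acc<<6)|0x35=0x5B5
Completed: cp=U+05B5 (starts at byte 4)
Byte[6]=71: 1-byte ASCII. cp=U+0071
Byte[7]=F0: 4-byte lead, need 3 cont bytes. acc=0x0
Byte[8]=98: continuation. acc=(acc<<6)|0x18=0x18
Byte[9]=87: continuation. acc=(acc<<6)|0x07=0x607
Byte[10]=B6: continuation. acc=(acc<<6)|0x36=0x181F6
Completed: cp=U+181F6 (starts at byte 7)

Answer: 0 4 6 7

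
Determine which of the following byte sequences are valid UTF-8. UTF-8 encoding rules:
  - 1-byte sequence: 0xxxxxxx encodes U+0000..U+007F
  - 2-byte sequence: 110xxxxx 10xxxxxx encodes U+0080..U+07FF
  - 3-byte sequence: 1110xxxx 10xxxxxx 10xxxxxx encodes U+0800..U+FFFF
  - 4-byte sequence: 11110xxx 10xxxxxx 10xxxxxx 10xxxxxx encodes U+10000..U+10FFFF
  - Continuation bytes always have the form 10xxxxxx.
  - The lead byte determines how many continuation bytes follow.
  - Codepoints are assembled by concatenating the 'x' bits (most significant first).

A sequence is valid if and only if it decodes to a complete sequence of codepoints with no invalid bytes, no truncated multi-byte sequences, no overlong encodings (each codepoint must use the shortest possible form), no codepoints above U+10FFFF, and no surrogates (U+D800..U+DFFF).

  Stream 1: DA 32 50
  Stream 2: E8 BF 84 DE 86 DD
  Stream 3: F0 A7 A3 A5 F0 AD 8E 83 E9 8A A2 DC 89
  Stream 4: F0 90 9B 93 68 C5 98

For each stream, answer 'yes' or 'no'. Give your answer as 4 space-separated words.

Stream 1: error at byte offset 1. INVALID
Stream 2: error at byte offset 6. INVALID
Stream 3: decodes cleanly. VALID
Stream 4: decodes cleanly. VALID

Answer: no no yes yes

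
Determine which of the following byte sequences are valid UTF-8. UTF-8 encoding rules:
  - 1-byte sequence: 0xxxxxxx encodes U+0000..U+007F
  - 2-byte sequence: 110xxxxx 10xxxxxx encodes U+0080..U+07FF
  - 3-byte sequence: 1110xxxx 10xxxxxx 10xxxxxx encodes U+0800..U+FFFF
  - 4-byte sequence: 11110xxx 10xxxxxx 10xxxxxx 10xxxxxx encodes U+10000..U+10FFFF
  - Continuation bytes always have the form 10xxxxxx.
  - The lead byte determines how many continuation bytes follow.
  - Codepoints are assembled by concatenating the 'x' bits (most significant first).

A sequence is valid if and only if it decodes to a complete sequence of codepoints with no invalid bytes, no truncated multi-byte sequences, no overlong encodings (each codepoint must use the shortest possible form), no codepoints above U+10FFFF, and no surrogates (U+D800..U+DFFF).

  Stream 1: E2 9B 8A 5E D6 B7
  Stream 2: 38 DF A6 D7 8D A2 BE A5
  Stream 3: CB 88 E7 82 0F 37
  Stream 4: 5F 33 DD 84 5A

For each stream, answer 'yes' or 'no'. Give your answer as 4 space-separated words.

Answer: yes no no yes

Derivation:
Stream 1: decodes cleanly. VALID
Stream 2: error at byte offset 5. INVALID
Stream 3: error at byte offset 4. INVALID
Stream 4: decodes cleanly. VALID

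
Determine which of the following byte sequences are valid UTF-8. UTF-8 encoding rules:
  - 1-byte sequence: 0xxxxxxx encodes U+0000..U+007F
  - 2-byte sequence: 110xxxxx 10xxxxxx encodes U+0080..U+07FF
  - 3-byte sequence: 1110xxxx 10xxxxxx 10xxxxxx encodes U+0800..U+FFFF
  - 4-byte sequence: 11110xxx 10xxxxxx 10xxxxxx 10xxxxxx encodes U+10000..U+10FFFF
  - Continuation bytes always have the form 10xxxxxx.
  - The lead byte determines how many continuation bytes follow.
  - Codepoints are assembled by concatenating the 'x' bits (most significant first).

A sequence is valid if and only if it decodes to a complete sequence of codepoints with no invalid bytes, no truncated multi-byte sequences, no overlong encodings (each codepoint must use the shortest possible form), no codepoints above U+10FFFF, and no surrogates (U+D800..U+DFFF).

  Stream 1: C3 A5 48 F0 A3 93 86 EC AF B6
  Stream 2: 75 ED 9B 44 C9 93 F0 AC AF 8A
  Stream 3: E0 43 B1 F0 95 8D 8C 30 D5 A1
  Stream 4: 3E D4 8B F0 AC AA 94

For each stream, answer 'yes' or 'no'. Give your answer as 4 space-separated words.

Stream 1: decodes cleanly. VALID
Stream 2: error at byte offset 3. INVALID
Stream 3: error at byte offset 1. INVALID
Stream 4: decodes cleanly. VALID

Answer: yes no no yes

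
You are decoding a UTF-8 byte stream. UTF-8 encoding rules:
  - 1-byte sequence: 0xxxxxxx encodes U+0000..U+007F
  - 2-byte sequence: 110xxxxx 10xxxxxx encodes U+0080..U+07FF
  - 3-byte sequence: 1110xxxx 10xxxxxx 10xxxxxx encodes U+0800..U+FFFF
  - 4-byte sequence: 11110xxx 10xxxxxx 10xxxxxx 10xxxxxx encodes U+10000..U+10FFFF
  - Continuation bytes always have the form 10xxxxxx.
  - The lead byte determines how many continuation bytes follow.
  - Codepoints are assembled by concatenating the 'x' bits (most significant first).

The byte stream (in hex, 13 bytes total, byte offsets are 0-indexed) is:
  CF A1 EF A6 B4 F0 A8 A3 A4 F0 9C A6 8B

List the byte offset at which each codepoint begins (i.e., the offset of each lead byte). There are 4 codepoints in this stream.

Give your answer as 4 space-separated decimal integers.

Answer: 0 2 5 9

Derivation:
Byte[0]=CF: 2-byte lead, need 1 cont bytes. acc=0xF
Byte[1]=A1: continuation. acc=(acc<<6)|0x21=0x3E1
Completed: cp=U+03E1 (starts at byte 0)
Byte[2]=EF: 3-byte lead, need 2 cont bytes. acc=0xF
Byte[3]=A6: continuation. acc=(acc<<6)|0x26=0x3E6
Byte[4]=B4: continuation. acc=(acc<<6)|0x34=0xF9B4
Completed: cp=U+F9B4 (starts at byte 2)
Byte[5]=F0: 4-byte lead, need 3 cont bytes. acc=0x0
Byte[6]=A8: continuation. acc=(acc<<6)|0x28=0x28
Byte[7]=A3: continuation. acc=(acc<<6)|0x23=0xA23
Byte[8]=A4: continuation. acc=(acc<<6)|0x24=0x288E4
Completed: cp=U+288E4 (starts at byte 5)
Byte[9]=F0: 4-byte lead, need 3 cont bytes. acc=0x0
Byte[10]=9C: continuation. acc=(acc<<6)|0x1C=0x1C
Byte[11]=A6: continuation. acc=(acc<<6)|0x26=0x726
Byte[12]=8B: continuation. acc=(acc<<6)|0x0B=0x1C98B
Completed: cp=U+1C98B (starts at byte 9)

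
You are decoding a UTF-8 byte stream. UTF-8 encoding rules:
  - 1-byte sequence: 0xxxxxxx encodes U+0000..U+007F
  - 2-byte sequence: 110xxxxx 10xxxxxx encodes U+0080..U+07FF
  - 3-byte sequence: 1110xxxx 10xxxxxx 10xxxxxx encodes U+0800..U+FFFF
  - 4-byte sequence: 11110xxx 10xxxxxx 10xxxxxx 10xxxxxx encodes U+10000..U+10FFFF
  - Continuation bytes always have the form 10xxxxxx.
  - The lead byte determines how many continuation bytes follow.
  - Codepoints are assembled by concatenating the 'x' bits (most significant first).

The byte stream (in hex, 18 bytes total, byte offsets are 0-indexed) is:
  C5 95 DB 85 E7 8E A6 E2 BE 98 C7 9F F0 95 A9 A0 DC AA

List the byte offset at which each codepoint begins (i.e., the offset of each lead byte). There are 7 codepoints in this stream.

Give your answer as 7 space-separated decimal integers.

Answer: 0 2 4 7 10 12 16

Derivation:
Byte[0]=C5: 2-byte lead, need 1 cont bytes. acc=0x5
Byte[1]=95: continuation. acc=(acc<<6)|0x15=0x155
Completed: cp=U+0155 (starts at byte 0)
Byte[2]=DB: 2-byte lead, need 1 cont bytes. acc=0x1B
Byte[3]=85: continuation. acc=(acc<<6)|0x05=0x6C5
Completed: cp=U+06C5 (starts at byte 2)
Byte[4]=E7: 3-byte lead, need 2 cont bytes. acc=0x7
Byte[5]=8E: continuation. acc=(acc<<6)|0x0E=0x1CE
Byte[6]=A6: continuation. acc=(acc<<6)|0x26=0x73A6
Completed: cp=U+73A6 (starts at byte 4)
Byte[7]=E2: 3-byte lead, need 2 cont bytes. acc=0x2
Byte[8]=BE: continuation. acc=(acc<<6)|0x3E=0xBE
Byte[9]=98: continuation. acc=(acc<<6)|0x18=0x2F98
Completed: cp=U+2F98 (starts at byte 7)
Byte[10]=C7: 2-byte lead, need 1 cont bytes. acc=0x7
Byte[11]=9F: continuation. acc=(acc<<6)|0x1F=0x1DF
Completed: cp=U+01DF (starts at byte 10)
Byte[12]=F0: 4-byte lead, need 3 cont bytes. acc=0x0
Byte[13]=95: continuation. acc=(acc<<6)|0x15=0x15
Byte[14]=A9: continuation. acc=(acc<<6)|0x29=0x569
Byte[15]=A0: continuation. acc=(acc<<6)|0x20=0x15A60
Completed: cp=U+15A60 (starts at byte 12)
Byte[16]=DC: 2-byte lead, need 1 cont bytes. acc=0x1C
Byte[17]=AA: continuation. acc=(acc<<6)|0x2A=0x72A
Completed: cp=U+072A (starts at byte 16)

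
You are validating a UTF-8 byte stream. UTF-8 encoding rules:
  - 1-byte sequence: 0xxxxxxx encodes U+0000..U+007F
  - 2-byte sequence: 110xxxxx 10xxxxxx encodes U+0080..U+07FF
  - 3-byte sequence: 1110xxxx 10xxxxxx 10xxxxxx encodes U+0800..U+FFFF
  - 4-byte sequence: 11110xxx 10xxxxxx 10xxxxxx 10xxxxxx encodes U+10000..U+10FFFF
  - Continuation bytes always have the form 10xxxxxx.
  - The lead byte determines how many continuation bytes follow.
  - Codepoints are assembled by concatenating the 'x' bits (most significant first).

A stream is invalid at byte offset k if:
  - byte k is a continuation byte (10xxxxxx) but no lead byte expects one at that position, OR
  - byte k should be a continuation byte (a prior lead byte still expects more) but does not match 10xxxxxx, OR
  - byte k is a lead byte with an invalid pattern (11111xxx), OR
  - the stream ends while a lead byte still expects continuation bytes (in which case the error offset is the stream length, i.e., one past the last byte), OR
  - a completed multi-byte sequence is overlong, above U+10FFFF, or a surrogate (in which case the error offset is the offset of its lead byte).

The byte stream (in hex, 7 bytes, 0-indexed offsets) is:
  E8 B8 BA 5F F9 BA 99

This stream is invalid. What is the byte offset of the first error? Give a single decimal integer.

Byte[0]=E8: 3-byte lead, need 2 cont bytes. acc=0x8
Byte[1]=B8: continuation. acc=(acc<<6)|0x38=0x238
Byte[2]=BA: continuation. acc=(acc<<6)|0x3A=0x8E3A
Completed: cp=U+8E3A (starts at byte 0)
Byte[3]=5F: 1-byte ASCII. cp=U+005F
Byte[4]=F9: INVALID lead byte (not 0xxx/110x/1110/11110)

Answer: 4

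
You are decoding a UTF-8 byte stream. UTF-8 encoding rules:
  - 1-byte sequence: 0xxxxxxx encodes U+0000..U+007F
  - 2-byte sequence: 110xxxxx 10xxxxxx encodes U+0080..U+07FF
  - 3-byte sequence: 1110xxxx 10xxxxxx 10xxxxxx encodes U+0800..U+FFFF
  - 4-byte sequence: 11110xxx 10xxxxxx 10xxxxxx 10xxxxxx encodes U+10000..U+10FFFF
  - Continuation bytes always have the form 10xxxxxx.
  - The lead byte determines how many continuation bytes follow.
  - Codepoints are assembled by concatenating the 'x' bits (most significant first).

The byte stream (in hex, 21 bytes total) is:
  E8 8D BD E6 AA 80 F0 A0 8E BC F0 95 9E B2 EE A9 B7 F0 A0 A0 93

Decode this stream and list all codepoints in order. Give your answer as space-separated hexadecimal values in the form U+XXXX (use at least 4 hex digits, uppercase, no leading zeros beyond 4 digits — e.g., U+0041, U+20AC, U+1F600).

Answer: U+837D U+6A80 U+203BC U+157B2 U+EA77 U+20813

Derivation:
Byte[0]=E8: 3-byte lead, need 2 cont bytes. acc=0x8
Byte[1]=8D: continuation. acc=(acc<<6)|0x0D=0x20D
Byte[2]=BD: continuation. acc=(acc<<6)|0x3D=0x837D
Completed: cp=U+837D (starts at byte 0)
Byte[3]=E6: 3-byte lead, need 2 cont bytes. acc=0x6
Byte[4]=AA: continuation. acc=(acc<<6)|0x2A=0x1AA
Byte[5]=80: continuation. acc=(acc<<6)|0x00=0x6A80
Completed: cp=U+6A80 (starts at byte 3)
Byte[6]=F0: 4-byte lead, need 3 cont bytes. acc=0x0
Byte[7]=A0: continuation. acc=(acc<<6)|0x20=0x20
Byte[8]=8E: continuation. acc=(acc<<6)|0x0E=0x80E
Byte[9]=BC: continuation. acc=(acc<<6)|0x3C=0x203BC
Completed: cp=U+203BC (starts at byte 6)
Byte[10]=F0: 4-byte lead, need 3 cont bytes. acc=0x0
Byte[11]=95: continuation. acc=(acc<<6)|0x15=0x15
Byte[12]=9E: continuation. acc=(acc<<6)|0x1E=0x55E
Byte[13]=B2: continuation. acc=(acc<<6)|0x32=0x157B2
Completed: cp=U+157B2 (starts at byte 10)
Byte[14]=EE: 3-byte lead, need 2 cont bytes. acc=0xE
Byte[15]=A9: continuation. acc=(acc<<6)|0x29=0x3A9
Byte[16]=B7: continuation. acc=(acc<<6)|0x37=0xEA77
Completed: cp=U+EA77 (starts at byte 14)
Byte[17]=F0: 4-byte lead, need 3 cont bytes. acc=0x0
Byte[18]=A0: continuation. acc=(acc<<6)|0x20=0x20
Byte[19]=A0: continuation. acc=(acc<<6)|0x20=0x820
Byte[20]=93: continuation. acc=(acc<<6)|0x13=0x20813
Completed: cp=U+20813 (starts at byte 17)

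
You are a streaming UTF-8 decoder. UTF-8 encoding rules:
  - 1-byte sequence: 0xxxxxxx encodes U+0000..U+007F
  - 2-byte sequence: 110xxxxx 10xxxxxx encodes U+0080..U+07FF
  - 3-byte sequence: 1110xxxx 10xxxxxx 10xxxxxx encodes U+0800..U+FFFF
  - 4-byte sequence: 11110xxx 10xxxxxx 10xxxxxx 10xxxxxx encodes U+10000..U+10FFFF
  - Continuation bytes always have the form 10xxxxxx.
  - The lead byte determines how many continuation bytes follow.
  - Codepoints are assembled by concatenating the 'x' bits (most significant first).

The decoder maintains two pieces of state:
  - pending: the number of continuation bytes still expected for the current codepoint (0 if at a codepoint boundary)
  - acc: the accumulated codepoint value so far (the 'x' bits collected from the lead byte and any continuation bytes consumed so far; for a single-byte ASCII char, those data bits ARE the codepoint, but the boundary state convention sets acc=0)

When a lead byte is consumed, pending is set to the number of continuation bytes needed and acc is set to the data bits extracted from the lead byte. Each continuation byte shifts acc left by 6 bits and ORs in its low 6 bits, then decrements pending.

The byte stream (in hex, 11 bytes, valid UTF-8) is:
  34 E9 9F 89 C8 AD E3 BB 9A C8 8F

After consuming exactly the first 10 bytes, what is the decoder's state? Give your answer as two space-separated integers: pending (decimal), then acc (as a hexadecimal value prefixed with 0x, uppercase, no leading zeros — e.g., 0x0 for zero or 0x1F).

Answer: 1 0x8

Derivation:
Byte[0]=34: 1-byte. pending=0, acc=0x0
Byte[1]=E9: 3-byte lead. pending=2, acc=0x9
Byte[2]=9F: continuation. acc=(acc<<6)|0x1F=0x25F, pending=1
Byte[3]=89: continuation. acc=(acc<<6)|0x09=0x97C9, pending=0
Byte[4]=C8: 2-byte lead. pending=1, acc=0x8
Byte[5]=AD: continuation. acc=(acc<<6)|0x2D=0x22D, pending=0
Byte[6]=E3: 3-byte lead. pending=2, acc=0x3
Byte[7]=BB: continuation. acc=(acc<<6)|0x3B=0xFB, pending=1
Byte[8]=9A: continuation. acc=(acc<<6)|0x1A=0x3EDA, pending=0
Byte[9]=C8: 2-byte lead. pending=1, acc=0x8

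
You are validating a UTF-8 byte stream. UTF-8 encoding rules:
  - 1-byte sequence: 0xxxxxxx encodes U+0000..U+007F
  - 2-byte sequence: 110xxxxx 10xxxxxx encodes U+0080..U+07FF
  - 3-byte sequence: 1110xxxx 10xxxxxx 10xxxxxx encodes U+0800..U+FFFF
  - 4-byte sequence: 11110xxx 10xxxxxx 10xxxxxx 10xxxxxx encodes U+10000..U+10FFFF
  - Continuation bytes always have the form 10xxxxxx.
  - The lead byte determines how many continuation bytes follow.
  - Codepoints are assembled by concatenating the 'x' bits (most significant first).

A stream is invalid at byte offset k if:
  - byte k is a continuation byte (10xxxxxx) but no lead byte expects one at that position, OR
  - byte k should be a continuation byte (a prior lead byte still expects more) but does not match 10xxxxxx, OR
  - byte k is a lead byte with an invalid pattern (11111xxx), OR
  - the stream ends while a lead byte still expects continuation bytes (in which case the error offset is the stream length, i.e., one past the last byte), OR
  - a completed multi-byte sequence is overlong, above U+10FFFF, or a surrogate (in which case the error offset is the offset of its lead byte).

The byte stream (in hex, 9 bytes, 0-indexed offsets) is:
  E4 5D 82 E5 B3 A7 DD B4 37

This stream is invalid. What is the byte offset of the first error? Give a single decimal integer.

Answer: 1

Derivation:
Byte[0]=E4: 3-byte lead, need 2 cont bytes. acc=0x4
Byte[1]=5D: expected 10xxxxxx continuation. INVALID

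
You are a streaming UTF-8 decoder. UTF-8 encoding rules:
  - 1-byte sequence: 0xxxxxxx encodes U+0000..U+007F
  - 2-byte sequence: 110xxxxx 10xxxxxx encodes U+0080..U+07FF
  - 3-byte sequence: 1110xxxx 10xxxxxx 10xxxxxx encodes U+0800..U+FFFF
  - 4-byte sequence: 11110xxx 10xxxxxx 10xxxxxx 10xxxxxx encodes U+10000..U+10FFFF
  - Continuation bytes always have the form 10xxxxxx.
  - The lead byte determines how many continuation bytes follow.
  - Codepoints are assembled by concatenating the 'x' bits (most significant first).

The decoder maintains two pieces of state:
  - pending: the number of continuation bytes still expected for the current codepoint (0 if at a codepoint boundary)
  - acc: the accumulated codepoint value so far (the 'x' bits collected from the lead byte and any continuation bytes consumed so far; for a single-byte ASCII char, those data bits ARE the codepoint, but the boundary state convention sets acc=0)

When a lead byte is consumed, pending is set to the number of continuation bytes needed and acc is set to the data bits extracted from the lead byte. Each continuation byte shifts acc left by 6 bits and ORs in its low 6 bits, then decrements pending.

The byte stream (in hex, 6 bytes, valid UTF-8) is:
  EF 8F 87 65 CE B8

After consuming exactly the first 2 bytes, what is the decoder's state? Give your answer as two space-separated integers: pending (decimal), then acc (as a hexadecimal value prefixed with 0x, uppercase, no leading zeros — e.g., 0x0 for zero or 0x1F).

Answer: 1 0x3CF

Derivation:
Byte[0]=EF: 3-byte lead. pending=2, acc=0xF
Byte[1]=8F: continuation. acc=(acc<<6)|0x0F=0x3CF, pending=1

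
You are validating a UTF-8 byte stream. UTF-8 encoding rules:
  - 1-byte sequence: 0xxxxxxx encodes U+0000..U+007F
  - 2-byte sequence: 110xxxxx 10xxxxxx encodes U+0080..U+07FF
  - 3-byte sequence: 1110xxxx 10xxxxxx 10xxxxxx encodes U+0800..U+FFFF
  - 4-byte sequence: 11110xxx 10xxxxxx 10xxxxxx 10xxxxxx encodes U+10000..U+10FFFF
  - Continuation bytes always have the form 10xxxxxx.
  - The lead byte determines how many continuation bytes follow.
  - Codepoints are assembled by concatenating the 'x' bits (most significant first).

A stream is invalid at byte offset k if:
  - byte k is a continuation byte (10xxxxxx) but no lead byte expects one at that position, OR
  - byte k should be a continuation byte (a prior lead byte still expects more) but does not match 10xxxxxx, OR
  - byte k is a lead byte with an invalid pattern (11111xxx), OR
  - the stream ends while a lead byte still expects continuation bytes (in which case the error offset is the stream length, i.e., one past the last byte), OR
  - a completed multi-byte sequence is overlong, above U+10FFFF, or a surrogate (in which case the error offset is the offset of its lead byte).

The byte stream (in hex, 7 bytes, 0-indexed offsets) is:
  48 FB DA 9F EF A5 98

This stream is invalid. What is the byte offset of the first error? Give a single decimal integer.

Byte[0]=48: 1-byte ASCII. cp=U+0048
Byte[1]=FB: INVALID lead byte (not 0xxx/110x/1110/11110)

Answer: 1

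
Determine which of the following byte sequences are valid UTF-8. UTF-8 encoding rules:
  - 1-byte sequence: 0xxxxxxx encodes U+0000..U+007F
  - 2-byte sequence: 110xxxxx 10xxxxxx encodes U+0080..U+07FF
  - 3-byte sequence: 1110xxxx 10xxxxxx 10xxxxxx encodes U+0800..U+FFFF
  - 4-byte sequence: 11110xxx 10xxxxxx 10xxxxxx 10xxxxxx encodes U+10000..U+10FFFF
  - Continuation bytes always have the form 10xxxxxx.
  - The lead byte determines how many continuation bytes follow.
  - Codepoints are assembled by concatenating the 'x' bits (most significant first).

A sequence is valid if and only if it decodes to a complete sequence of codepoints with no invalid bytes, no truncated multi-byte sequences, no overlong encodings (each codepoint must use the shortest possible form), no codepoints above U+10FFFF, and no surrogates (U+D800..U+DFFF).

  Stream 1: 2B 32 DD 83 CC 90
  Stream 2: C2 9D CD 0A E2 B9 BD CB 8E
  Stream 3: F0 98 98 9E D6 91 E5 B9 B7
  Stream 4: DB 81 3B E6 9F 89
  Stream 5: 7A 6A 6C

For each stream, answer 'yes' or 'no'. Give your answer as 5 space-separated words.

Stream 1: decodes cleanly. VALID
Stream 2: error at byte offset 3. INVALID
Stream 3: decodes cleanly. VALID
Stream 4: decodes cleanly. VALID
Stream 5: decodes cleanly. VALID

Answer: yes no yes yes yes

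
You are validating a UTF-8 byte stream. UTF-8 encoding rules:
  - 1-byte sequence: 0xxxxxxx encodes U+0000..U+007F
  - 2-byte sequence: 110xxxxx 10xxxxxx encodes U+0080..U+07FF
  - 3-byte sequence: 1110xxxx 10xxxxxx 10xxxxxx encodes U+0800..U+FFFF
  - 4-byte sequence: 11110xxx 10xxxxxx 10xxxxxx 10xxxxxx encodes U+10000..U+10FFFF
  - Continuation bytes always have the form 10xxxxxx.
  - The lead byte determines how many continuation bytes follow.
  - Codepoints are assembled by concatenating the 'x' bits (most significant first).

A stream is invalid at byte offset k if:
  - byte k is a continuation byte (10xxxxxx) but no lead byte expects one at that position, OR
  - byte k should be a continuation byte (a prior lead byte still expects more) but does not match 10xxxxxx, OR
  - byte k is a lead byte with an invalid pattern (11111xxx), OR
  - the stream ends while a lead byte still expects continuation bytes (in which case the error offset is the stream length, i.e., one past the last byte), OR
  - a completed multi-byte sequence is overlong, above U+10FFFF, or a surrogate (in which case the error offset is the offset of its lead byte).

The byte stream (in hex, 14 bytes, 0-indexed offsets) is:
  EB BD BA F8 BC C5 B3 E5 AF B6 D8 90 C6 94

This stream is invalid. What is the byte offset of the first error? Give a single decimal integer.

Answer: 3

Derivation:
Byte[0]=EB: 3-byte lead, need 2 cont bytes. acc=0xB
Byte[1]=BD: continuation. acc=(acc<<6)|0x3D=0x2FD
Byte[2]=BA: continuation. acc=(acc<<6)|0x3A=0xBF7A
Completed: cp=U+BF7A (starts at byte 0)
Byte[3]=F8: INVALID lead byte (not 0xxx/110x/1110/11110)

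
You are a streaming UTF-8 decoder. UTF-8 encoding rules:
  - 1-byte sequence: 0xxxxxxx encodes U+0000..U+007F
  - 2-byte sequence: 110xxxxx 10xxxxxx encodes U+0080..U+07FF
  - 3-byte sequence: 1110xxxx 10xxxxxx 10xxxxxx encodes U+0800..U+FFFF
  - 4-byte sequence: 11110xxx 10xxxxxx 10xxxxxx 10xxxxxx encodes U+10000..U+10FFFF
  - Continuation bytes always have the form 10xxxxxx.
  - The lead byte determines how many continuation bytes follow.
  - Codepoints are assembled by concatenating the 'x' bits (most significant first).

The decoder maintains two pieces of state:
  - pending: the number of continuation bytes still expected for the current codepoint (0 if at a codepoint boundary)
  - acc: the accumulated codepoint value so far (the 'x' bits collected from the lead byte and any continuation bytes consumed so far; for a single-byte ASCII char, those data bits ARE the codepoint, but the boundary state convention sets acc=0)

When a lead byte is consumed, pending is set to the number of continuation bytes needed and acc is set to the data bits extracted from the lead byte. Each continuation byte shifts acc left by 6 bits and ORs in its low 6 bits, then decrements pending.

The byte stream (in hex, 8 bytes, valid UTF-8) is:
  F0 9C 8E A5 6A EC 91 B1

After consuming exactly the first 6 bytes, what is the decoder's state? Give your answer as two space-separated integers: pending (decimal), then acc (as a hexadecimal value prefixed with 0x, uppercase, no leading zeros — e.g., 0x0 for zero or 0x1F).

Answer: 2 0xC

Derivation:
Byte[0]=F0: 4-byte lead. pending=3, acc=0x0
Byte[1]=9C: continuation. acc=(acc<<6)|0x1C=0x1C, pending=2
Byte[2]=8E: continuation. acc=(acc<<6)|0x0E=0x70E, pending=1
Byte[3]=A5: continuation. acc=(acc<<6)|0x25=0x1C3A5, pending=0
Byte[4]=6A: 1-byte. pending=0, acc=0x0
Byte[5]=EC: 3-byte lead. pending=2, acc=0xC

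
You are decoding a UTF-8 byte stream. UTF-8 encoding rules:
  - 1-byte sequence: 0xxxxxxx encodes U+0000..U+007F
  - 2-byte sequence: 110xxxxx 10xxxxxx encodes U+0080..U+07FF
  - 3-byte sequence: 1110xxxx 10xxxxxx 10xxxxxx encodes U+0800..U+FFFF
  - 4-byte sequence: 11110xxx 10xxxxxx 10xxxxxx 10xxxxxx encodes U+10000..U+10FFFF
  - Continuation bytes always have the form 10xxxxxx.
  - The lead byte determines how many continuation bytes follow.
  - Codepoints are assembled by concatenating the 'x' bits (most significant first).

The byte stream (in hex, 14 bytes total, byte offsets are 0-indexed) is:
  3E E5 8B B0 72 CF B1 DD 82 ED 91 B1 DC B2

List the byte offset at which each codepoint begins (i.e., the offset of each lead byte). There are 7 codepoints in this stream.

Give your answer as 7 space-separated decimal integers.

Answer: 0 1 4 5 7 9 12

Derivation:
Byte[0]=3E: 1-byte ASCII. cp=U+003E
Byte[1]=E5: 3-byte lead, need 2 cont bytes. acc=0x5
Byte[2]=8B: continuation. acc=(acc<<6)|0x0B=0x14B
Byte[3]=B0: continuation. acc=(acc<<6)|0x30=0x52F0
Completed: cp=U+52F0 (starts at byte 1)
Byte[4]=72: 1-byte ASCII. cp=U+0072
Byte[5]=CF: 2-byte lead, need 1 cont bytes. acc=0xF
Byte[6]=B1: continuation. acc=(acc<<6)|0x31=0x3F1
Completed: cp=U+03F1 (starts at byte 5)
Byte[7]=DD: 2-byte lead, need 1 cont bytes. acc=0x1D
Byte[8]=82: continuation. acc=(acc<<6)|0x02=0x742
Completed: cp=U+0742 (starts at byte 7)
Byte[9]=ED: 3-byte lead, need 2 cont bytes. acc=0xD
Byte[10]=91: continuation. acc=(acc<<6)|0x11=0x351
Byte[11]=B1: continuation. acc=(acc<<6)|0x31=0xD471
Completed: cp=U+D471 (starts at byte 9)
Byte[12]=DC: 2-byte lead, need 1 cont bytes. acc=0x1C
Byte[13]=B2: continuation. acc=(acc<<6)|0x32=0x732
Completed: cp=U+0732 (starts at byte 12)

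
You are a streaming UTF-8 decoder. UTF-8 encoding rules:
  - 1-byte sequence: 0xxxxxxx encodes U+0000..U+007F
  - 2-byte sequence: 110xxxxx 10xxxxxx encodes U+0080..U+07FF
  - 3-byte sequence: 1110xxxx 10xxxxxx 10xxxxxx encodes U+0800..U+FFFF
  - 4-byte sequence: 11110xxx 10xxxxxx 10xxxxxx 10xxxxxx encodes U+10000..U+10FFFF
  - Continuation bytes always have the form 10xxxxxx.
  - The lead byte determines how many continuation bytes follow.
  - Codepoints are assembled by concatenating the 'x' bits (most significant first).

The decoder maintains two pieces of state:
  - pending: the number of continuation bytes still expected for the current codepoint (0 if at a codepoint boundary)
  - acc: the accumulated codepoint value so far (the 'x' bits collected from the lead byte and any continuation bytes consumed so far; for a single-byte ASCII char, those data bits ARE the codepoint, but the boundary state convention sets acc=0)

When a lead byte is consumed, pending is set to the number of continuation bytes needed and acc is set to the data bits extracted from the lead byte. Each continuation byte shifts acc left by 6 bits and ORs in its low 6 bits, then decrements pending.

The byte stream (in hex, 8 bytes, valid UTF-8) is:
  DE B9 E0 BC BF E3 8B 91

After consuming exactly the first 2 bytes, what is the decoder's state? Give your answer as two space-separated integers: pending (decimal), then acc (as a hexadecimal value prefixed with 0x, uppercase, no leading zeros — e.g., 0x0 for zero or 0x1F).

Byte[0]=DE: 2-byte lead. pending=1, acc=0x1E
Byte[1]=B9: continuation. acc=(acc<<6)|0x39=0x7B9, pending=0

Answer: 0 0x7B9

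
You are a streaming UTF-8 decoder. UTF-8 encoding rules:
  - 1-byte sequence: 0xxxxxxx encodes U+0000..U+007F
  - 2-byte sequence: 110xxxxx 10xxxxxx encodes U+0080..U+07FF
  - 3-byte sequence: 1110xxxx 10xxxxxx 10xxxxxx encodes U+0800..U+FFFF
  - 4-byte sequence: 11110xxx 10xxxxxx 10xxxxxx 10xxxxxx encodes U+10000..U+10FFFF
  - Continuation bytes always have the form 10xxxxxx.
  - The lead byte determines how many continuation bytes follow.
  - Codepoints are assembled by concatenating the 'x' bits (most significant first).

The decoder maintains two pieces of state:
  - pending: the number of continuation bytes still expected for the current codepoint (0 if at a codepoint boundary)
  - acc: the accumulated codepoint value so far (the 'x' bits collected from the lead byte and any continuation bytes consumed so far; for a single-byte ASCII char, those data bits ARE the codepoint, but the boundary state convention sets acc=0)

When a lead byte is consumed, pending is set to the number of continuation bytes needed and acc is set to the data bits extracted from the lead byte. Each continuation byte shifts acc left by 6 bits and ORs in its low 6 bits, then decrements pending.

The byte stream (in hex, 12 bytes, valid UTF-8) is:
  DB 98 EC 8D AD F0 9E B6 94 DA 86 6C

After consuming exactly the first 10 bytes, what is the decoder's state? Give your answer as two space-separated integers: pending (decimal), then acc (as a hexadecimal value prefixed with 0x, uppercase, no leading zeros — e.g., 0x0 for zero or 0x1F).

Answer: 1 0x1A

Derivation:
Byte[0]=DB: 2-byte lead. pending=1, acc=0x1B
Byte[1]=98: continuation. acc=(acc<<6)|0x18=0x6D8, pending=0
Byte[2]=EC: 3-byte lead. pending=2, acc=0xC
Byte[3]=8D: continuation. acc=(acc<<6)|0x0D=0x30D, pending=1
Byte[4]=AD: continuation. acc=(acc<<6)|0x2D=0xC36D, pending=0
Byte[5]=F0: 4-byte lead. pending=3, acc=0x0
Byte[6]=9E: continuation. acc=(acc<<6)|0x1E=0x1E, pending=2
Byte[7]=B6: continuation. acc=(acc<<6)|0x36=0x7B6, pending=1
Byte[8]=94: continuation. acc=(acc<<6)|0x14=0x1ED94, pending=0
Byte[9]=DA: 2-byte lead. pending=1, acc=0x1A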